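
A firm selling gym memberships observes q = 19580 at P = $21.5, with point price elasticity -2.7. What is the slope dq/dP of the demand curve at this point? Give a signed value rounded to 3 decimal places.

Ed = (dq/dP)·(P/q) ⇒ dq/dP = Ed·q/P = (-2.7)·19580/21.5 = -2458.88372…

-2458.884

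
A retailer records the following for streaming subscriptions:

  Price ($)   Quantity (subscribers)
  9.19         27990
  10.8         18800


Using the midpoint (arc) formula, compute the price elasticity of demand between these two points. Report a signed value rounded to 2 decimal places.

-2.44

%ΔQ = (18800 − 27990) / [(27990 + 18800)/2] = -9190/23395 = -0.392818…
%ΔP = (10.8 − 9.19) / [(9.19 + 10.8)/2] = 1.61/9.995 = 0.161080…
Arc Ed = %ΔQ / %ΔP = (-9190/23395) / (1.61/9.995) = -2.4386…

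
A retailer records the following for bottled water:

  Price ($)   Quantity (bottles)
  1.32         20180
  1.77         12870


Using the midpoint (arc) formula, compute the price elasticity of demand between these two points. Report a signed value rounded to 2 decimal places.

-1.52

%ΔQ = (12870 − 20180) / [(20180 + 12870)/2] = -7310/16525 = -0.442360…
%ΔP = (1.77 − 1.32) / [(1.32 + 1.77)/2] = 0.45/1.545 = 0.291262…
Arc Ed = %ΔQ / %ΔP = (-7310/16525) / (0.45/1.545) = -1.5187…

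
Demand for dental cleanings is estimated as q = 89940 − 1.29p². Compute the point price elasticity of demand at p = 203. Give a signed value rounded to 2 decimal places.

dq/dp = −2·1.29·p = -523.74. At p = 203, q = 36780.39.
Ed = (dq/dp)·(p/q) = (-523.74) × (203/36780.39) = -2.8906…

-2.89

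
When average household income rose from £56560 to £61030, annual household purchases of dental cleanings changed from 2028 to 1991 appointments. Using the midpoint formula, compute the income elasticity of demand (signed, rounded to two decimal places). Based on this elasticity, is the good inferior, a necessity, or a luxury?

%ΔQ = (1991 − 2028)/[( 2028 + 1991)/2] = -37/2009.5 = -0.018412…
%ΔIncome = (61030 − 56560)/[( 56560 + 61030)/2] = 4470/58795 = 0.076026…
E_income = (-37/2009.5) / (4470/58795) = -0.2421…
E_income < 0 ⇒ inferior good.

-0.24; inferior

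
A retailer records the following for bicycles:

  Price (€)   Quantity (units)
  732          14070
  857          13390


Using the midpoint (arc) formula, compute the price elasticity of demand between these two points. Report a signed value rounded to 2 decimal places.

%ΔQ = (13390 − 14070) / [(14070 + 13390)/2] = -680/13730 = -0.049526…
%ΔP = (857 − 732) / [(732 + 857)/2] = 125/794.5 = 0.157331…
Arc Ed = %ΔQ / %ΔP = (-680/13730) / (125/794.5) = -0.3147…

-0.31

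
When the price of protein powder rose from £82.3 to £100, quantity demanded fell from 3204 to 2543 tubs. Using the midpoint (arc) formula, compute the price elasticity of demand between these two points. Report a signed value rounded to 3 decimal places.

-1.185

%ΔQ = (2543 − 3204) / [(3204 + 2543)/2] = -661/2873.5 = -0.230033…
%ΔP = (100 − 82.3) / [(82.3 + 100)/2] = 17.7/91.15 = 0.194185…
Arc Ed = %ΔQ / %ΔP = (-661/2873.5) / (17.7/91.15) = -1.18460…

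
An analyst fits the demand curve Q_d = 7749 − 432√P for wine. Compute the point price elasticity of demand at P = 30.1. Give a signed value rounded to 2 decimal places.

-0.22

dQ_d/dP = −432/(2√P) = -39.3705. At P = 30.1, Q_d = 5378.9.
Ed = (dQ_d/dP)·(P/Q_d) = (-39.3705) × (30.1/5378.9) = -0.2203…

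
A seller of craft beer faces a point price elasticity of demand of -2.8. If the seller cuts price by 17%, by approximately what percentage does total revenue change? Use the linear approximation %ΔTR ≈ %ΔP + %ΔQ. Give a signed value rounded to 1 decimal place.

+30.6%

%ΔQ ≈ Ed × %ΔP = (-2.8) × (-17%) = +47.6000%
%ΔTR ≈ %ΔP + %ΔQ = (-17%) + (+47.6000%) = +30.6000%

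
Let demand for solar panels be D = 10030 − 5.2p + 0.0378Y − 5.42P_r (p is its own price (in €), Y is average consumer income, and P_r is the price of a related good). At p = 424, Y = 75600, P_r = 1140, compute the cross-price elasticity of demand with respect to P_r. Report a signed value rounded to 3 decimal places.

At the given values, D = 10030 − 5.2(424) + 0.0378(75600) − 5.42(1140) = 4504.08.
∂D/∂P_r = -5.42.
E = (-5.42) × (1140/4504.08) = -1.37182…

-1.372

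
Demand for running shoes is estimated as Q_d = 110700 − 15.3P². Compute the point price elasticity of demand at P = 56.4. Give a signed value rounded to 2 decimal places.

dQ_d/dP = −2·15.3·P = -1725.84. At P = 56.4, Q_d = 62031.312.
Ed = (dQ_d/dP)·(P/Q_d) = (-1725.84) × (56.4/62031.312) = -1.5691…

-1.57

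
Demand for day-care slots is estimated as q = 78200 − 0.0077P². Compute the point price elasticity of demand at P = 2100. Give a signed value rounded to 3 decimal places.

dq/dP = −2·0.0077·P = -32.34. At P = 2100, q = 44243.
Ed = (dq/dP)·(P/q) = (-32.34) × (2100/44243) = -1.53502…

-1.535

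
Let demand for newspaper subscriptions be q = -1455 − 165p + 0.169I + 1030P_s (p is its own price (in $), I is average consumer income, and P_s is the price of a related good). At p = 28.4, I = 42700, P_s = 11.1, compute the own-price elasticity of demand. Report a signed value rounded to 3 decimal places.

At the given values, q = -1455 − 165(28.4) + 0.169(42700) + 1030(11.1) = 12508.3.
∂q/∂p = −165.
E = (-165) × (28.4/12508.3) = -0.37463…

-0.375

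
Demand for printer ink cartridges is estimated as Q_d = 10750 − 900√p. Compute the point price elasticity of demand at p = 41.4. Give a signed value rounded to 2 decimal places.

-0.58

dQ_d/dp = −900/(2√p) = -69.9379. At p = 41.4, Q_d = 4959.15.
Ed = (dQ_d/dp)·(p/Q_d) = (-69.9379) × (41.4/4959.15) = -0.5838…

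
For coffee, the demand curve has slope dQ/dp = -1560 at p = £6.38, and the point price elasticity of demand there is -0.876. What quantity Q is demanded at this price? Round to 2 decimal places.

11361.64

Ed = (dQ/dp)·(p/Q) ⇒ Q = (dQ/dp)·p/Ed = (-1560)·6.38/(-0.876) = 11361.6438…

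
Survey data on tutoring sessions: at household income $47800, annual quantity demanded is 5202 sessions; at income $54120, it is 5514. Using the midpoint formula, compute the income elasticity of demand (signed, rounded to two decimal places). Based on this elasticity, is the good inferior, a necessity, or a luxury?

0.47; necessity

%ΔQ = (5514 − 5202)/[( 5202 + 5514)/2] = 312/5358 = 0.058230…
%ΔIncome = (54120 − 47800)/[( 47800 + 54120)/2] = 6320/50960 = 0.124018…
E_income = (312/5358) / (6320/50960) = 0.4695…
0 < E_income < 1 ⇒ normal good, necessity.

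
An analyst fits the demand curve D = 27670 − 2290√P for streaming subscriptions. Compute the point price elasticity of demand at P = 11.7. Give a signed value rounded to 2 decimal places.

-0.20

dD/dP = −2290/(2√P) = -334.744. At P = 11.7, D = 19837.
Ed = (dD/dP)·(P/D) = (-334.744) × (11.7/19837) = -0.1974…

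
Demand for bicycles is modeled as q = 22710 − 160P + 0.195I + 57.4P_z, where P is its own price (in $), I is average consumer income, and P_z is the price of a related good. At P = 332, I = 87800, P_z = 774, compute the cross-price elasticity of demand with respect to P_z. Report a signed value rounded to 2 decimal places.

1.43

At the given values, q = 22710 − 160(332) + 0.195(87800) + 57.4(774) = 31138.6.
∂q/∂P_z = 57.4.
E = (57.4) × (774/31138.6) = 1.4267…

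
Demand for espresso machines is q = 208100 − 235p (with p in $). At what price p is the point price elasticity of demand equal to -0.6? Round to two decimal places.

332.07

Ed = −235p/(208100 − 235p). Set this equal to -0.6:
235p = 0.6·(208100 − 235p) ⇒ 235p(1 + 0.6) = 0.6·208100
p = 0.6·208100 / (235·1.6) = 332.0744…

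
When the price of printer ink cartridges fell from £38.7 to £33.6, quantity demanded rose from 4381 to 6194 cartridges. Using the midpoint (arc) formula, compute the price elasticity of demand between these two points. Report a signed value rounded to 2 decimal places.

%ΔQ = (6194 − 4381) / [(4381 + 6194)/2] = 1813/5287.5 = 0.342884…
%ΔP = (33.6 − 38.7) / [(38.7 + 33.6)/2] = -5.1/36.15 = -0.141078…
Arc Ed = %ΔQ / %ΔP = (1813/5287.5) / (-5.1/36.15) = -2.4304…

-2.43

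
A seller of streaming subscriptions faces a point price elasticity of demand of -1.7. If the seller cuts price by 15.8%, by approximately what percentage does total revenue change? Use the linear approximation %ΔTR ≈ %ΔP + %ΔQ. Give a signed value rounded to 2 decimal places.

+11.06%

%ΔQ ≈ Ed × %ΔP = (-1.7) × (-15.8%) = +26.8600%
%ΔTR ≈ %ΔP + %ΔQ = (-15.8%) + (+26.8600%) = +11.0600%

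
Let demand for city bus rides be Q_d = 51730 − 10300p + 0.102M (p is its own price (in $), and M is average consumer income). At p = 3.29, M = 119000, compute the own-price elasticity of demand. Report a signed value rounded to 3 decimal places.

-1.130

At the given values, Q_d = 51730 − 10300(3.29) + 0.102(119000) = 29981.
∂Q_d/∂p = −10300.
E = (-10300) × (3.29/29981) = -1.13028…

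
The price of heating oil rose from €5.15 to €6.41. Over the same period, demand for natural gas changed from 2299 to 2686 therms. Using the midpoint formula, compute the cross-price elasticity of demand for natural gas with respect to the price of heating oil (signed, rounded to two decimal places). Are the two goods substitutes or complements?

0.71; substitutes

%ΔQ_{natural gas} = (2686 − 2299)/avg = 387/2492.5 = 0.155265…
%ΔP_{heating oil} = (6.41 − 5.15)/avg = 1.26/5.78 = 0.217993…
E_cross = (387/2492.5) / (1.26/5.78) = 0.7122…
E_cross > 0 ⇒ the goods are substitutes.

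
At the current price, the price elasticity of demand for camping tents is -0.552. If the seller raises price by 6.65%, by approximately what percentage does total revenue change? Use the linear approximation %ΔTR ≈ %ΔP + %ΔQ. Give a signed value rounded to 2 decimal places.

%ΔQ ≈ Ed × %ΔP = (-0.552) × (+6.65%) = -3.6708%
%ΔTR ≈ %ΔP + %ΔQ = (+6.65%) + (-3.6708%) = +2.9792%

+2.98%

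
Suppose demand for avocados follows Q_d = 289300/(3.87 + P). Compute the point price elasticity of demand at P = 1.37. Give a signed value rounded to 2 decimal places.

dQ_d/dP = −289300/(3.87 + P)² = -10536.2. At P = 1.37, Q_d = 55209.9.
Ed = (dQ_d/dP)·(P/Q_d) = (-10536.2) × (1.37/55209.9) = -0.2614…

-0.26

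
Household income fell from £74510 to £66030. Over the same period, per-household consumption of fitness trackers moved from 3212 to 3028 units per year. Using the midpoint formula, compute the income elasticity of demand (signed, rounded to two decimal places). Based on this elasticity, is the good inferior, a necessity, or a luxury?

0.49; necessity

%ΔQ = (3028 − 3212)/[( 3212 + 3028)/2] = -184/3120 = -0.058974…
%ΔIncome = (66030 − 74510)/[( 74510 + 66030)/2] = -8480/70270 = -0.120677…
E_income = (-184/3120) / (-8480/70270) = 0.4886…
0 < E_income < 1 ⇒ normal good, necessity.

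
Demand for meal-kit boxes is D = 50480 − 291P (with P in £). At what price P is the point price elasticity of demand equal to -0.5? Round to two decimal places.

57.82

Ed = −291P/(50480 − 291P). Set this equal to -0.5:
291P = 0.5·(50480 − 291P) ⇒ 291P(1 + 0.5) = 0.5·50480
P = 0.5·50480 / (291·1.5) = 57.8235…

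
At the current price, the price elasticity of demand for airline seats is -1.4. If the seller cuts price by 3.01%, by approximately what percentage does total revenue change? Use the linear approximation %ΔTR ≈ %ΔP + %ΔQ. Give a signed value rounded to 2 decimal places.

%ΔQ ≈ Ed × %ΔP = (-1.4) × (-3.01%) = +4.2140%
%ΔTR ≈ %ΔP + %ΔQ = (-3.01%) + (+4.2140%) = +1.2040%

+1.20%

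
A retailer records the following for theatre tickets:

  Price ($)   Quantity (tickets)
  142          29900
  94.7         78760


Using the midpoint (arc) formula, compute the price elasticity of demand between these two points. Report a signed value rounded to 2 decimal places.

-2.25

%ΔQ = (78760 − 29900) / [(29900 + 78760)/2] = 48860/54330 = 0.899318…
%ΔP = (94.7 − 142) / [(142 + 94.7)/2] = -47.3/118.35 = -0.399662…
Arc Ed = %ΔQ / %ΔP = (48860/54330) / (-47.3/118.35) = -2.2501…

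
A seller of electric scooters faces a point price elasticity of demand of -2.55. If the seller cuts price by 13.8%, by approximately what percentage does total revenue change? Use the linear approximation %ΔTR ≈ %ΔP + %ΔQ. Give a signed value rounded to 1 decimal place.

%ΔQ ≈ Ed × %ΔP = (-2.55) × (-13.8%) = +35.1900%
%ΔTR ≈ %ΔP + %ΔQ = (-13.8%) + (+35.1900%) = +21.3900%

+21.4%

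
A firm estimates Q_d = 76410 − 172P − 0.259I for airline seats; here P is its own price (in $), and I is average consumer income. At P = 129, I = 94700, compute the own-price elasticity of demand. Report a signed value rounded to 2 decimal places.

At the given values, Q_d = 76410 − 172(129) − 0.259(94700) = 29694.7.
∂Q_d/∂P = −172.
E = (-172) × (129/29694.7) = -0.7472…

-0.75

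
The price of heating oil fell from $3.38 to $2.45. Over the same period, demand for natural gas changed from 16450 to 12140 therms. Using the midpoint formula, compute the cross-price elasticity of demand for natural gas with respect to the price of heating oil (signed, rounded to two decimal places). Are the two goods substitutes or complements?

0.95; substitutes

%ΔQ_{natural gas} = (12140 − 16450)/avg = -4310/14295 = -0.301504…
%ΔP_{heating oil} = (2.45 − 3.38)/avg = -0.93/2.915 = -0.319039…
E_cross = (-4310/14295) / (-0.93/2.915) = 0.9450…
E_cross > 0 ⇒ the goods are substitutes.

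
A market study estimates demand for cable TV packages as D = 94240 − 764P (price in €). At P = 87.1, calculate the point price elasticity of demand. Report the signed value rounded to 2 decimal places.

-2.40

dD/dP = −764. At P = 87.1, D = 94240 − 764(87.1) = 27695.6.
Ed = (dD/dP)·(P/D) = −764 × (87.1/27695.6) = -2.4027…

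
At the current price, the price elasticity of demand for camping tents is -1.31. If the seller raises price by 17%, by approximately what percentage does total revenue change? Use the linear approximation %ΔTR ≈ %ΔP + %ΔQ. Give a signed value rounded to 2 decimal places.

-5.27%

%ΔQ ≈ Ed × %ΔP = (-1.31) × (+17%) = -22.2700%
%ΔTR ≈ %ΔP + %ΔQ = (+17%) + (-22.2700%) = -5.2700%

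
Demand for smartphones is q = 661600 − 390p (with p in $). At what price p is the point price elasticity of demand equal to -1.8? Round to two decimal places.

1090.55

Ed = −390p/(661600 − 390p). Set this equal to -1.8:
390p = 1.8·(661600 − 390p) ⇒ 390p(1 + 1.8) = 1.8·661600
p = 1.8·661600 / (390·2.8) = 1090.5494…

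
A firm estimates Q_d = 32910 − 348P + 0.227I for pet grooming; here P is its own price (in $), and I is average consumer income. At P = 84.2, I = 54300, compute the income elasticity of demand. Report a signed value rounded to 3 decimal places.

0.774

At the given values, Q_d = 32910 − 348(84.2) + 0.227(54300) = 15934.5.
∂Q_d/∂I = 0.227.
E = (0.227) × (54300/15934.5) = 0.77354…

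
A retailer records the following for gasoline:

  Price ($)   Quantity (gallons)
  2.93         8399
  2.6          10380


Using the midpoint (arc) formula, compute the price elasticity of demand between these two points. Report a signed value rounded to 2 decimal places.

%ΔQ = (10380 − 8399) / [(8399 + 10380)/2] = 1981/9389.5 = 0.210980…
%ΔP = (2.6 − 2.93) / [(2.93 + 2.6)/2] = -0.33/2.765 = -0.119349…
Arc Ed = %ΔQ / %ΔP = (1981/9389.5) / (-0.33/2.765) = -1.7677…

-1.77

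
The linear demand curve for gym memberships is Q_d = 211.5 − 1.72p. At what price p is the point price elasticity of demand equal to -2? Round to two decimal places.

81.98

Ed = −1.72p/(211.5 − 1.72p). Set this equal to -2:
1.72p = 2·(211.5 − 1.72p) ⇒ 1.72p(1 + 2) = 2·211.5
p = 2·211.5 / (1.72·3) = 81.9767…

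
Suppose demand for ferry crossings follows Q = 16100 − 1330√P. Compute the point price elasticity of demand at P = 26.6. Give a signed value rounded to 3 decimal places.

-0.371

dQ/dP = −1330/(2√P) = -128.938. At P = 26.6, Q = 9240.5.
Ed = (dQ/dP)·(P/Q) = (-128.938) × (26.6/9240.5) = -0.37116…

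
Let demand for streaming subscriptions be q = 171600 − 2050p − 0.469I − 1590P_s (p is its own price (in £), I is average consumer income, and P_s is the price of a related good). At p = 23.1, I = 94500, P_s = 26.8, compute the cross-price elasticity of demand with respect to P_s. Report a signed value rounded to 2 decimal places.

At the given values, q = 171600 − 2050(23.1) − 0.469(94500) − 1590(26.8) = 37312.5.
∂q/∂P_s = -1590.
E = (-1590) × (26.8/37312.5) = -1.1420…

-1.14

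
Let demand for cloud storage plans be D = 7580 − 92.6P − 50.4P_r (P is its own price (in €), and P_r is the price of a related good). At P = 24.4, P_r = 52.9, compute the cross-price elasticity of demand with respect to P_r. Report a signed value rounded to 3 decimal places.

At the given values, D = 7580 − 92.6(24.4) − 50.4(52.9) = 2654.4.
∂D/∂P_r = -50.4.
E = (-50.4) × (52.9/2654.4) = -1.00443…

-1.004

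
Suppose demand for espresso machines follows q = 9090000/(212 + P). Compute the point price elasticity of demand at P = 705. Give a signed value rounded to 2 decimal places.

-0.77

dq/dP = −9090000/(212 + P)² = -10.81. At P = 705, q = 9912.76.
Ed = (dq/dP)·(P/q) = (-10.81) × (705/9912.76) = -0.7688…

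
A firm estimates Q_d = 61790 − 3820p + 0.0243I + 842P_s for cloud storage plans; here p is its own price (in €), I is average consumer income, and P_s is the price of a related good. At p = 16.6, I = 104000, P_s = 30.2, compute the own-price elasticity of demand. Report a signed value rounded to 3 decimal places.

At the given values, Q_d = 61790 − 3820(16.6) + 0.0243(104000) + 842(30.2) = 26333.6.
∂Q_d/∂p = −3820.
E = (-3820) × (16.6/26333.6) = -2.40802…

-2.408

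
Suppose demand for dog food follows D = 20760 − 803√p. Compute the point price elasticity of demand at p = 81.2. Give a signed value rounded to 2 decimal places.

dD/dp = −803/(2√p) = -44.5561. At p = 81.2, D = 13524.1.
Ed = (dD/dp)·(p/D) = (-44.5561) × (81.2/13524.1) = -0.2675…

-0.27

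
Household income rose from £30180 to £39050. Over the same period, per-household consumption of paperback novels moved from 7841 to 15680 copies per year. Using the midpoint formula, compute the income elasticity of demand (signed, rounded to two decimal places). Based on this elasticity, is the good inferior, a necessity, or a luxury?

%ΔQ = (15680 − 7841)/[( 7841 + 15680)/2] = 7839/11760.5 = 0.666553…
%ΔIncome = (39050 − 30180)/[( 30180 + 39050)/2] = 8870/34615 = 0.256247…
E_income = (7839/11760.5) / (8870/34615) = 2.6012…
E_income > 1 ⇒ normal good, luxury.

2.60; luxury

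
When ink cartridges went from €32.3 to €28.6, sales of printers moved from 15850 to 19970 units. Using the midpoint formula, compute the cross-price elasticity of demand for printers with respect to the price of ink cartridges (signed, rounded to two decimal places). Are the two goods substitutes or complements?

-1.89; complements

%ΔQ_{printers} = (19970 − 15850)/avg = 4120/17910 = 0.230039…
%ΔP_{ink cartridges} = (28.6 − 32.3)/avg = -3.7/30.45 = -0.121510…
E_cross = (4120/17910) / (-3.7/30.45) = -1.8931…
E_cross < 0 ⇒ the goods are complements.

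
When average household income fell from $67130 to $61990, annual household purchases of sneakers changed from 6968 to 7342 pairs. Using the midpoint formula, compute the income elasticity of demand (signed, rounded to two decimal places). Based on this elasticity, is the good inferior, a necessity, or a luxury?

-0.66; inferior

%ΔQ = (7342 − 6968)/[( 6968 + 7342)/2] = 374/7155 = 0.052271…
%ΔIncome = (61990 − 67130)/[( 67130 + 61990)/2] = -5140/64560 = -0.079615…
E_income = (374/7155) / (-5140/64560) = -0.6565…
E_income < 0 ⇒ inferior good.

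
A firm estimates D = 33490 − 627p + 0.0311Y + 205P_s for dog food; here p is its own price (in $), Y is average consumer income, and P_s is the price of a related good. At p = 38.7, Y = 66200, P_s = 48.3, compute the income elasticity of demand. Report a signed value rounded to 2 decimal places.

0.10

At the given values, D = 33490 − 627(38.7) + 0.0311(66200) + 205(48.3) = 21185.42.
∂D/∂Y = 0.0311.
E = (0.0311) × (66200/21185.42) = 0.0971…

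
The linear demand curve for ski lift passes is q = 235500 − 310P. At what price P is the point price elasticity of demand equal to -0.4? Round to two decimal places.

217.05

Ed = −310P/(235500 − 310P). Set this equal to -0.4:
310P = 0.4·(235500 − 310P) ⇒ 310P(1 + 0.4) = 0.4·235500
P = 0.4·235500 / (310·1.4) = 217.0506…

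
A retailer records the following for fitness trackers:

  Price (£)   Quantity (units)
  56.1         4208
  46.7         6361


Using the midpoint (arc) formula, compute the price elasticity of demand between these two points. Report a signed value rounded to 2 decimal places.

-2.23

%ΔQ = (6361 − 4208) / [(4208 + 6361)/2] = 2153/5284.5 = 0.407417…
%ΔP = (46.7 − 56.1) / [(56.1 + 46.7)/2] = -9.4/51.4 = -0.182879…
Arc Ed = %ΔQ / %ΔP = (2153/5284.5) / (-9.4/51.4) = -2.2277…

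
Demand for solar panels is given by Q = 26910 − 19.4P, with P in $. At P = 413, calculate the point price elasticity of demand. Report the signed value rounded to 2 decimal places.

dQ/dP = −19.4. At P = 413, Q = 26910 − 19.4(413) = 18897.8.
Ed = (dQ/dP)·(P/Q) = −19.4 × (413/18897.8) = -0.4239…

-0.42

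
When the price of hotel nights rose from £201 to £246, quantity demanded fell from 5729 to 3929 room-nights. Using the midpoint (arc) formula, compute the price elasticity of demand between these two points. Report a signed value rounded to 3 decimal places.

%ΔQ = (3929 − 5729) / [(5729 + 3929)/2] = -1800/4829 = -0.372747…
%ΔP = (246 − 201) / [(201 + 246)/2] = 45/223.5 = 0.201342…
Arc Ed = %ΔQ / %ΔP = (-1800/4829) / (45/223.5) = -1.85131…

-1.851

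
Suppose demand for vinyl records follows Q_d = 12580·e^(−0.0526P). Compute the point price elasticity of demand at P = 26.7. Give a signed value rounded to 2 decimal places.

-1.40

dQ_d/dP = −0.0526·Q_d = -162.456. At P = 26.7, Q_d = 3088.51.
Ed = (dQ_d/dP)·(P/Q_d) = (-162.456) × (26.7/3088.51) = -1.4044…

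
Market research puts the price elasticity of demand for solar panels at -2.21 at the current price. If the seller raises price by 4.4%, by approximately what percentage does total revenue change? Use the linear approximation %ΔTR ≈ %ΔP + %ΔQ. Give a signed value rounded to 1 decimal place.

-5.3%

%ΔQ ≈ Ed × %ΔP = (-2.21) × (+4.4%) = -9.7240%
%ΔTR ≈ %ΔP + %ΔQ = (+4.4%) + (-9.7240%) = -5.3240%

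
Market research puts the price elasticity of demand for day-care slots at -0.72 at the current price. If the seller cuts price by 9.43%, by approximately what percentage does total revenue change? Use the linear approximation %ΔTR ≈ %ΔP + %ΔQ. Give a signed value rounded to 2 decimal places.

%ΔQ ≈ Ed × %ΔP = (-0.72) × (-9.43%) = +6.7896%
%ΔTR ≈ %ΔP + %ΔQ = (-9.43%) + (+6.7896%) = -2.6404%

-2.64%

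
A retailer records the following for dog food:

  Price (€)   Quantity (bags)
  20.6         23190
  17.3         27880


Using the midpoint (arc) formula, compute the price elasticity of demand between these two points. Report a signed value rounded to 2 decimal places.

%ΔQ = (27880 − 23190) / [(23190 + 27880)/2] = 4690/25535 = 0.183669…
%ΔP = (17.3 − 20.6) / [(20.6 + 17.3)/2] = -3.3/18.95 = -0.174142…
Arc Ed = %ΔQ / %ΔP = (4690/25535) / (-3.3/18.95) = -1.0547…

-1.05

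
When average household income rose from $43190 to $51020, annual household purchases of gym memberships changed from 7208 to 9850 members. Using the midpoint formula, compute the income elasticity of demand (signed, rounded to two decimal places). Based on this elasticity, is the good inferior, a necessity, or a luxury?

1.86; luxury

%ΔQ = (9850 − 7208)/[( 7208 + 9850)/2] = 2642/8529 = 0.309766…
%ΔIncome = (51020 − 43190)/[( 43190 + 51020)/2] = 7830/47105 = 0.166224…
E_income = (2642/8529) / (7830/47105) = 1.8635…
E_income > 1 ⇒ normal good, luxury.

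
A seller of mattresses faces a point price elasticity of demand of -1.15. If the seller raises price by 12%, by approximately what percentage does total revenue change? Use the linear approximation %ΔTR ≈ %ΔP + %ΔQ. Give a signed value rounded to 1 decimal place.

%ΔQ ≈ Ed × %ΔP = (-1.15) × (+12%) = -13.8000%
%ΔTR ≈ %ΔP + %ΔQ = (+12%) + (-13.8000%) = -1.8000%

-1.8%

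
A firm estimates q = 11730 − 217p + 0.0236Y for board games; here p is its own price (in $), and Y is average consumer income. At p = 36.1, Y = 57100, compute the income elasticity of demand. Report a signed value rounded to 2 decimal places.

At the given values, q = 11730 − 217(36.1) + 0.0236(57100) = 5243.86.
∂q/∂Y = 0.0236.
E = (0.0236) × (57100/5243.86) = 0.2569…

0.26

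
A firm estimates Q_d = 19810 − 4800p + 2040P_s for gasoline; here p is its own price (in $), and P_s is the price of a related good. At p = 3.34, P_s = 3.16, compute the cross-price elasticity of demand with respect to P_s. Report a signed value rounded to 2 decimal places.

0.63

At the given values, Q_d = 19810 − 4800(3.34) + 2040(3.16) = 10224.4.
∂Q_d/∂P_s = 2040.
E = (2040) × (3.16/10224.4) = 0.6304…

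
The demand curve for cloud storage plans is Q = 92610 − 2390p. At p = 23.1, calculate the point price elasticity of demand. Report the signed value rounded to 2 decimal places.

-1.48

dQ/dp = −2390. At p = 23.1, Q = 92610 − 2390(23.1) = 37401.
Ed = (dQ/dp)·(p/Q) = −2390 × (23.1/37401) = -1.4761…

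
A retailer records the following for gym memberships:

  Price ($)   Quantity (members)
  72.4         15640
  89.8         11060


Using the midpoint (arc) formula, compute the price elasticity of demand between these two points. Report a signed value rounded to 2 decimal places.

-1.60

%ΔQ = (11060 − 15640) / [(15640 + 11060)/2] = -4580/13350 = -0.343071…
%ΔP = (89.8 − 72.4) / [(72.4 + 89.8)/2] = 17.4/81.1 = 0.214549…
Arc Ed = %ΔQ / %ΔP = (-4580/13350) / (17.4/81.1) = -1.5990…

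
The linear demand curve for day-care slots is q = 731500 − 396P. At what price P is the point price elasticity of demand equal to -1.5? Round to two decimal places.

Ed = −396P/(731500 − 396P). Set this equal to -1.5:
396P = 1.5·(731500 − 396P) ⇒ 396P(1 + 1.5) = 1.5·731500
P = 1.5·731500 / (396·2.5) = 1108.3333…

1108.33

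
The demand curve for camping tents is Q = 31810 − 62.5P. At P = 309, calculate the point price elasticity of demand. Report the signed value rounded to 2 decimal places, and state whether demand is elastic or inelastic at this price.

dQ/dP = −62.5. At P = 309, Q = 31810 − 62.5(309) = 12497.5.
Ed = (dQ/dP)·(P/Q) = −62.5 × (309/12497.5) = -1.5453…
|Ed| = 1.55 > 1, so demand is elastic.

-1.55; elastic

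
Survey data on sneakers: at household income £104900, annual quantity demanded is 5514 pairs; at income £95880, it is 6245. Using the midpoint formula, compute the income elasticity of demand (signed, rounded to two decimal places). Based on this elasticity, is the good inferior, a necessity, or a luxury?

-1.38; inferior

%ΔQ = (6245 − 5514)/[( 5514 + 6245)/2] = 731/5879.5 = 0.124330…
%ΔIncome = (95880 − 104900)/[( 104900 + 95880)/2] = -9020/100390 = -0.089849…
E_income = (731/5879.5) / (-9020/100390) = -1.3837…
E_income < 0 ⇒ inferior good.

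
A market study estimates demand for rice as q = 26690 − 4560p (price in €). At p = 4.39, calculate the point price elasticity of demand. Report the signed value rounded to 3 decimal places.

dq/dp = −4560. At p = 4.39, q = 26690 − 4560(4.39) = 6671.6.
Ed = (dq/dp)·(p/q) = −4560 × (4.39/6671.6) = -3.00053…

-3.001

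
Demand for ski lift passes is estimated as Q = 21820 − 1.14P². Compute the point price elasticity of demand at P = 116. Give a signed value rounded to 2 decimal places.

dQ/dP = −2·1.14·P = -264.48. At P = 116, Q = 6480.16.
Ed = (dQ/dP)·(P/Q) = (-264.48) × (116/6480.16) = -4.7344…

-4.73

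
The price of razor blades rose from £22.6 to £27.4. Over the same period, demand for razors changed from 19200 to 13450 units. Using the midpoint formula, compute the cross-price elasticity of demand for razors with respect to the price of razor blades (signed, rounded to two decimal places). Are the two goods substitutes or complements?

-1.83; complements

%ΔQ_{razors} = (13450 − 19200)/avg = -5750/16325 = -0.352220…
%ΔP_{razor blades} = (27.4 − 22.6)/avg = 4.8/25 = 0.192
E_cross = (-5750/16325) / (4.8/25) = -1.8344…
E_cross < 0 ⇒ the goods are complements.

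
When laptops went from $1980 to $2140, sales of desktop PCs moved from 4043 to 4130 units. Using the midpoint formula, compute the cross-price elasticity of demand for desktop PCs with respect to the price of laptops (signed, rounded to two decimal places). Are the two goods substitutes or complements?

%ΔQ_{desktop PCs} = (4130 − 4043)/avg = 87/4086.5 = 0.021289…
%ΔP_{laptops} = (2140 − 1980)/avg = 160/2060 = 0.077669…
E_cross = (87/4086.5) / (160/2060) = 0.2741…
E_cross > 0 ⇒ the goods are substitutes.

0.27; substitutes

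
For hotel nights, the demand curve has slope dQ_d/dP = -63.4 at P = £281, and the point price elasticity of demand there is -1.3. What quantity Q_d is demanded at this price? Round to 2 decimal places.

Ed = (dQ_d/dP)·(P/Q_d) ⇒ Q_d = (dQ_d/dP)·P/Ed = (-63.4)·281/(-1.3) = 13704.1538…

13704.15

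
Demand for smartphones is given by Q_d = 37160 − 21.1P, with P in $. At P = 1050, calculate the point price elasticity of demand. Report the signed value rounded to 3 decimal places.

dQ_d/dP = −21.1. At P = 1050, Q_d = 37160 − 21.1(1050) = 15005.
Ed = (dQ_d/dP)·(P/Q_d) = −21.1 × (1050/15005) = -1.47650…

-1.477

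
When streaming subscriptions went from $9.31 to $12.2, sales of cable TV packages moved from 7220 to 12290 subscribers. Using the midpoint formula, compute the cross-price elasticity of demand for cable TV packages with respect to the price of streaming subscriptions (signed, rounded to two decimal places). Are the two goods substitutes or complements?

1.93; substitutes

%ΔQ_{cable TV packages} = (12290 − 7220)/avg = 5070/9755 = 0.519733…
%ΔP_{streaming subscriptions} = (12.2 − 9.31)/avg = 2.89/10.755 = 0.268712…
E_cross = (5070/9755) / (2.89/10.755) = 1.9341…
E_cross > 0 ⇒ the goods are substitutes.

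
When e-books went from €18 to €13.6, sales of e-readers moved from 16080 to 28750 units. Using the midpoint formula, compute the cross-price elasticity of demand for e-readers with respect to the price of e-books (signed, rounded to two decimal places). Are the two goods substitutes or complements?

%ΔQ_{e-readers} = (28750 − 16080)/avg = 12670/22415 = 0.565246…
%ΔP_{e-books} = (13.6 − 18)/avg = -4.4/15.8 = -0.278481…
E_cross = (12670/22415) / (-4.4/15.8) = -2.0297…
E_cross < 0 ⇒ the goods are complements.

-2.03; complements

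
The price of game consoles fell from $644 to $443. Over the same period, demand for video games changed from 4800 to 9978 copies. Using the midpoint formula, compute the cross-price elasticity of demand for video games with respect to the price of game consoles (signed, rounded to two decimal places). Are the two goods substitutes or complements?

%ΔQ_{video games} = (9978 − 4800)/avg = 5178/7389 = 0.700771…
%ΔP_{game consoles} = (443 − 644)/avg = -201/543.5 = -0.369825…
E_cross = (5178/7389) / (-201/543.5) = -1.8948…
E_cross < 0 ⇒ the goods are complements.

-1.89; complements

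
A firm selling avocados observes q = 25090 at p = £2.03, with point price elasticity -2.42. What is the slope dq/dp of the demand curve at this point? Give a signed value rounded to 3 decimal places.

Ed = (dq/dp)·(p/q) ⇒ dq/dp = Ed·q/p = (-2.42)·25090/2.03 = -29910.24630…

-29910.246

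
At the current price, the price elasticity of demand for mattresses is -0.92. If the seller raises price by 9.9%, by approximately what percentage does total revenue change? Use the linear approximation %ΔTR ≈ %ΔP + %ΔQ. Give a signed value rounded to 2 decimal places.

+0.79%

%ΔQ ≈ Ed × %ΔP = (-0.92) × (+9.9%) = -9.1080%
%ΔTR ≈ %ΔP + %ΔQ = (+9.9%) + (-9.1080%) = +0.7920%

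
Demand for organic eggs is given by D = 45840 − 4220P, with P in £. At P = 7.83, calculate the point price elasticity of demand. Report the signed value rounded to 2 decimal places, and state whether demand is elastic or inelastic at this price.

dD/dP = −4220. At P = 7.83, D = 45840 − 4220(7.83) = 12797.4.
Ed = (dD/dP)·(P/D) = −4220 × (7.83/12797.4) = -2.5819…
|Ed| = 2.58 > 1, so demand is elastic.

-2.58; elastic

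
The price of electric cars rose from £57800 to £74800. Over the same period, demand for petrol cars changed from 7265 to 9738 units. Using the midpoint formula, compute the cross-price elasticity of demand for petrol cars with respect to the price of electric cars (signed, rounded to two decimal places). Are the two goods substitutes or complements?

1.13; substitutes

%ΔQ_{petrol cars} = (9738 − 7265)/avg = 2473/8501.5 = 0.290889…
%ΔP_{electric cars} = (74800 − 57800)/avg = 17000/66300 = 0.256410…
E_cross = (2473/8501.5) / (17000/66300) = 1.1344…
E_cross > 0 ⇒ the goods are substitutes.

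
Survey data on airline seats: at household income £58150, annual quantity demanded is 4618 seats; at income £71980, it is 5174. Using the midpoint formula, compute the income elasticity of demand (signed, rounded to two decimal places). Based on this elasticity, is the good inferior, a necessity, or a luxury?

%ΔQ = (5174 − 4618)/[( 4618 + 5174)/2] = 556/4896 = 0.113562…
%ΔIncome = (71980 − 58150)/[( 58150 + 71980)/2] = 13830/65065 = 0.212556…
E_income = (556/4896) / (13830/65065) = 0.5342…
0 < E_income < 1 ⇒ normal good, necessity.

0.53; necessity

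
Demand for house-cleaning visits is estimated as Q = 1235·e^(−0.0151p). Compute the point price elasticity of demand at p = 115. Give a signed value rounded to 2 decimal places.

-1.74

dQ/dp = −0.0151·Q = -3.28467. At p = 115, Q = 217.528.
Ed = (dQ/dp)·(p/Q) = (-3.28467) × (115/217.528) = -1.7365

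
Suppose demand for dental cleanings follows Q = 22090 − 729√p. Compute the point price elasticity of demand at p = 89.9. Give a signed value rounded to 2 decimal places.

-0.23

dQ/dp = −729/(2√p) = -38.443. At p = 89.9, Q = 15177.9.
Ed = (dQ/dp)·(p/Q) = (-38.443) × (89.9/15177.9) = -0.2277…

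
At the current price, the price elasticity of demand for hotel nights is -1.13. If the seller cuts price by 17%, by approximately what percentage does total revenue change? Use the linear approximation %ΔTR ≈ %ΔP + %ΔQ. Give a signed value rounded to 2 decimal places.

%ΔQ ≈ Ed × %ΔP = (-1.13) × (-17%) = +19.2100%
%ΔTR ≈ %ΔP + %ΔQ = (-17%) + (+19.2100%) = +2.2100%

+2.21%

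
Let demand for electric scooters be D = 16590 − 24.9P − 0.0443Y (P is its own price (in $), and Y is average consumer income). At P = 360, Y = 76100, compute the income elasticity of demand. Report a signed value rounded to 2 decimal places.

-0.79

At the given values, D = 16590 − 24.9(360) − 0.0443(76100) = 4254.77.
∂D/∂Y = -0.0443.
E = (-0.0443) × (76100/4254.77) = -0.7923…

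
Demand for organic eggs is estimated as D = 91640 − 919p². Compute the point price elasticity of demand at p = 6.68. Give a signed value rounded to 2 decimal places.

dD/dp = −2·919·p = -12277.84. At p = 6.68, D = 50632.0144.
Ed = (dD/dp)·(p/D) = (-12277.84) × (6.68/50632.0144) = -1.6198…

-1.62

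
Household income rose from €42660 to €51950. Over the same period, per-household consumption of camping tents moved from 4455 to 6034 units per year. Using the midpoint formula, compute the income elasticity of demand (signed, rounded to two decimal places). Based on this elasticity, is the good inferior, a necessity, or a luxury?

1.53; luxury

%ΔQ = (6034 − 4455)/[( 4455 + 6034)/2] = 1579/5244.5 = 0.301077…
%ΔIncome = (51950 − 42660)/[( 42660 + 51950)/2] = 9290/47305 = 0.196385…
E_income = (1579/5244.5) / (9290/47305) = 1.5330…
E_income > 1 ⇒ normal good, luxury.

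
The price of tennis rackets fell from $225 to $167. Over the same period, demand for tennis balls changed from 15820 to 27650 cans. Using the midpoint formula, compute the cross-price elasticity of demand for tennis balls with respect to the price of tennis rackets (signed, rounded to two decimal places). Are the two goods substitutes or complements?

%ΔQ_{tennis balls} = (27650 − 15820)/avg = 11830/21735 = 0.544283…
%ΔP_{tennis rackets} = (167 − 225)/avg = -58/196 = -0.295918…
E_cross = (11830/21735) / (-58/196) = -1.8393…
E_cross < 0 ⇒ the goods are complements.

-1.84; complements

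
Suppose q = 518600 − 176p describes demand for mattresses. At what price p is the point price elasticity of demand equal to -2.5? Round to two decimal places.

2104.71

Ed = −176p/(518600 − 176p). Set this equal to -2.5:
176p = 2.5·(518600 − 176p) ⇒ 176p(1 + 2.5) = 2.5·518600
p = 2.5·518600 / (176·3.5) = 2104.7077…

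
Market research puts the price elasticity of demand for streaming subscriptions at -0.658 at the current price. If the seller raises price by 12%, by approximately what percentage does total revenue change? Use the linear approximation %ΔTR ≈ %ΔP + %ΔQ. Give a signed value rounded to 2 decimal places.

%ΔQ ≈ Ed × %ΔP = (-0.658) × (+12%) = -7.8960%
%ΔTR ≈ %ΔP + %ΔQ = (+12%) + (-7.8960%) = +4.1040%

+4.10%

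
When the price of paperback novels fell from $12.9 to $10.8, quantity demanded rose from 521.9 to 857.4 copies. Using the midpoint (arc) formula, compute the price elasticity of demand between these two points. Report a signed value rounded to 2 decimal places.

%ΔQ = (857.4 − 521.9) / [(521.9 + 857.4)/2] = 335.5/689.65 = 0.486478…
%ΔP = (10.8 − 12.9) / [(12.9 + 10.8)/2] = -2.1/11.85 = -0.177215…
Arc Ed = %ΔQ / %ΔP = (335.5/689.65) / (-2.1/11.85) = -2.7451…

-2.75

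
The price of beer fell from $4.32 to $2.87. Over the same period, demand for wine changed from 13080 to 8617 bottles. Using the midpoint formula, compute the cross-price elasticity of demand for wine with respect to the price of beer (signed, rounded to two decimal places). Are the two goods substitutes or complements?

1.02; substitutes

%ΔQ_{wine} = (8617 − 13080)/avg = -4463/10848.5 = -0.411393…
%ΔP_{beer} = (2.87 − 4.32)/avg = -1.45/3.595 = -0.403337…
E_cross = (-4463/10848.5) / (-1.45/3.595) = 1.0199…
E_cross > 0 ⇒ the goods are substitutes.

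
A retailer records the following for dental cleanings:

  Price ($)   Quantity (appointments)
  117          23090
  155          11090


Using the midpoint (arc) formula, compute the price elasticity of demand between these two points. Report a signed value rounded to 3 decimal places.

-2.513

%ΔQ = (11090 − 23090) / [(23090 + 11090)/2] = -12000/17090 = -0.702165…
%ΔP = (155 − 117) / [(117 + 155)/2] = 38/136 = 0.279411…
Arc Ed = %ΔQ / %ΔP = (-12000/17090) / (38/136) = -2.51301…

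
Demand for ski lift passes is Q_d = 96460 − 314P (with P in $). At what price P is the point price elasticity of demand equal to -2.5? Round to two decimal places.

Ed = −314P/(96460 − 314P). Set this equal to -2.5:
314P = 2.5·(96460 − 314P) ⇒ 314P(1 + 2.5) = 2.5·96460
P = 2.5·96460 / (314·3.5) = 219.4267…

219.43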